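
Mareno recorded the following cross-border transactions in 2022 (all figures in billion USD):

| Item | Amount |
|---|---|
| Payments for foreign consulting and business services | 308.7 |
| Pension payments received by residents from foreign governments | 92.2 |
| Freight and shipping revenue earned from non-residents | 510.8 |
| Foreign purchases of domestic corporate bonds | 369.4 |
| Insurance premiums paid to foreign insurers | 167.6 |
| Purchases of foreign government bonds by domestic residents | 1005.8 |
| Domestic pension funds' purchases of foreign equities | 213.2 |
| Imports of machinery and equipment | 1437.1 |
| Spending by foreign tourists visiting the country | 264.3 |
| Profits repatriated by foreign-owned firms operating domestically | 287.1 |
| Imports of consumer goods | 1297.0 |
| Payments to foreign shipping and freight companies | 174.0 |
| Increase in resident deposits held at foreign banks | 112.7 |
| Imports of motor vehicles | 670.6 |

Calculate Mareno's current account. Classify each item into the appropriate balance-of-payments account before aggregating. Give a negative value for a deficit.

-3474.8

Goods: -1437.1 - 1297.0 - 670.6 = -3404.7
Services: 510.8 + 264.3 - 167.6 - 174.0 - 308.7 = 124.8
Primary income: -287.1
Secondary income: 92.2
Current account = (-3404.7) + 124.8 + (-287.1) + 92.2 = -3474.8
(Excluded from the current account — financial account: foreign purchases of domestic corporate bonds 369.4, purchases of foreign government bonds by domestic residents 1005.8, domestic pension funds' purchases of foreign equities 213.2, increase in resident deposits held at foreign banks 112.7.)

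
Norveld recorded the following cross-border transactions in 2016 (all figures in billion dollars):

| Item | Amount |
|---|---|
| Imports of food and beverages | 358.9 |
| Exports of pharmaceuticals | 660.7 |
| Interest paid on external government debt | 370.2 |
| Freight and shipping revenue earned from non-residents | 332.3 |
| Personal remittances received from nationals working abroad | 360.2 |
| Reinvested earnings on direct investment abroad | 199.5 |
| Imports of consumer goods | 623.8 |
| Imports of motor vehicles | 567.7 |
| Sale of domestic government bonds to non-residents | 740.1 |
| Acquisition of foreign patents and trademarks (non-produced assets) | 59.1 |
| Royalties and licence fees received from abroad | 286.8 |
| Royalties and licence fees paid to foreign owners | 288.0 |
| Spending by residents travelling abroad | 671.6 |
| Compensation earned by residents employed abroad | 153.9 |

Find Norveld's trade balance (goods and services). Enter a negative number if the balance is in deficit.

-1230.2

Goods: 660.7 - 623.8 - 358.9 - 567.7 = -889.7
Services: 286.8 + 332.3 - 671.6 - 288.0 = -340.5
Trade balance = -889.7 + (-340.5) = -1230.2
(Excluded from the trade balance — primary income: interest paid on external government debt 370.2, reinvested earnings on direct investment abroad 199.5, compensation earned by residents employed abroad 153.9; secondary income: personal remittances received from nationals working abroad 360.2; financial account: sale of domestic government bonds to non-residents 740.1; capital account: acquisition of foreign patents and trademarks (non-produced assets) 59.1.)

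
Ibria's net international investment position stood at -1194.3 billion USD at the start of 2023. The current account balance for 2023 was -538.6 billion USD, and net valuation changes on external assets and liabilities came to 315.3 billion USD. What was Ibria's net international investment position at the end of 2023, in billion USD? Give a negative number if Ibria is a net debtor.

-1417.6

Change in NIIP = current account + net valuation change = -538.6 + 315.3 = -223.3
End-of-year NIIP = -1194.3 + (-223.3) = -1417.6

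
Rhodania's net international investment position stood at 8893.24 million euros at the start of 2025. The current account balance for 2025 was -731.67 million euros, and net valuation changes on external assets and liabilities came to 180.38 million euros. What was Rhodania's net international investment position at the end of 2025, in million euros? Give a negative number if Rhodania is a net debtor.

Change in NIIP = current account + net valuation change = -731.67 + 180.38 = -551.29
End-of-year NIIP = 8893.24 + (-551.29) = 8341.95

8341.95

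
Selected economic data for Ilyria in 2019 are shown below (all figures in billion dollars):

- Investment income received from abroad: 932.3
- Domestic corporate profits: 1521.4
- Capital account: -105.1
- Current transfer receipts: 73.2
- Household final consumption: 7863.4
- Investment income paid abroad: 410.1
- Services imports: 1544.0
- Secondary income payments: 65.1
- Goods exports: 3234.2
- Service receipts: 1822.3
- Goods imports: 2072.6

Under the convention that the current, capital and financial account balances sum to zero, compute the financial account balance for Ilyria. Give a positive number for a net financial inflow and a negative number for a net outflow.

-1865.1

Goods balance = 3234.2 - 2072.6 = 1161.6
Services balance = 1822.3 - 1544.0 = 278.3
Trade balance (goods + services) = 1161.6 + 278.3 = 1439.9
Net primary income = 932.3 - 410.1 = 522.2
Net secondary income = 73.2 - 65.1 = 8.1
Current account = 1439.9 + 522.2 + 8.1 = 1970.2
Financial account = -(1970.2 + (-105.1)) = -1865.1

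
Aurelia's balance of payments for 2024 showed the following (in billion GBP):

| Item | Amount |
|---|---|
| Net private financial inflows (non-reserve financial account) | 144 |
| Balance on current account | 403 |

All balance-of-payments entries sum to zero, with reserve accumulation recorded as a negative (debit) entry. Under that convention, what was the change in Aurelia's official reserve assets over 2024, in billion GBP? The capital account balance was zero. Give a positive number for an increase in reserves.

Official reserve transactions balance = -(403 + 144) = -547
An accumulation of reserves is recorded as a debit (negative entry), so the change in the stock of reserves is the negative of that balance.
Change in official reserves = -(-547) = 547

547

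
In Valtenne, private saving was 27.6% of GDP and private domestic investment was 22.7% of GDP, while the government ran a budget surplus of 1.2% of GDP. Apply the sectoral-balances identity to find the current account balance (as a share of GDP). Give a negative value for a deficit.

6.1

By the sectoral-balances identity, CA = (S_private - I) + (T - G).
Private balance = 27.6 - 22.7 = 4.9
Government balance (T - G) = 1.2
CA = 4.9 + 1.2 = 6.1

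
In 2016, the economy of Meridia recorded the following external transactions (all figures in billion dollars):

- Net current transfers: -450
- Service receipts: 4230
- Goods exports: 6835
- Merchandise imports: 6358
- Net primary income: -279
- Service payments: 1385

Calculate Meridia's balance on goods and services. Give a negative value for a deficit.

3322

Goods balance = 6835 - 6358 = 477
Services balance = 4230 - 1385 = 2845
Trade balance (goods + services) = 477 + 2845 = 3322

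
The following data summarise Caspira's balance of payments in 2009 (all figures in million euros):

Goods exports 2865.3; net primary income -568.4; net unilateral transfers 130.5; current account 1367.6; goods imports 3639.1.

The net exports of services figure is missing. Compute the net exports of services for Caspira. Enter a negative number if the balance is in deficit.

2579.3

Current account = goods balance + services balance + net primary income + net secondary income
Sum of the known components = -1211.7
Net exports of services = CA - (known components) = 1367.6 - (-1211.7) = 2579.3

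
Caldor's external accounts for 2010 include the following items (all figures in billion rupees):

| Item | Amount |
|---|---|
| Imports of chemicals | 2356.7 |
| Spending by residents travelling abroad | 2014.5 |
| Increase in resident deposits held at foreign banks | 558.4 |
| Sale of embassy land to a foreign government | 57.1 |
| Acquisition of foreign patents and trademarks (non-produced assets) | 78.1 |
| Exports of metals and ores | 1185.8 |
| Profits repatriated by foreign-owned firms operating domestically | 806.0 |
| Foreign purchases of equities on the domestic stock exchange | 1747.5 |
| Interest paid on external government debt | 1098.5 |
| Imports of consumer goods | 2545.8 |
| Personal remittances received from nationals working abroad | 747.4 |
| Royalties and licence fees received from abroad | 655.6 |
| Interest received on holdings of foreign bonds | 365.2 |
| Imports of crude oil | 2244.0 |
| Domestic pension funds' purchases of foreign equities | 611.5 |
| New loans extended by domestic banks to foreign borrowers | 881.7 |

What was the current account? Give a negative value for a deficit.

Goods: 1185.8 - 2244.0 - 2356.7 - 2545.8 = -5960.7
Services: -2014.5 + 655.6 = -1358.9
Primary income: 365.2 - 806.0 - 1098.5 = -1539.3
Secondary income: 747.4
Current account = (-5960.7) + (-1358.9) + (-1539.3) + 747.4 = -8111.5
(Excluded from the current account — financial account: increase in resident deposits held at foreign banks 558.4, foreign purchases of equities on the domestic stock exchange 1747.5, domestic pension funds' purchases of foreign equities 611.5, new loans extended by domestic banks to foreign borrowers 881.7; capital account: sale of embassy land to a foreign government 57.1, acquisition of foreign patents and trademarks (non-produced assets) 78.1.)

-8111.5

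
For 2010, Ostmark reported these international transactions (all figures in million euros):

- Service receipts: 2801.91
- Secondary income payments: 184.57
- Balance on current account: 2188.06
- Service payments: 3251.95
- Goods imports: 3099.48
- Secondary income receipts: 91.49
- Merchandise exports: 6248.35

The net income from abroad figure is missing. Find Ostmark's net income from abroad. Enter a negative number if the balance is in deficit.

Current account = goods balance + services balance + net primary income + net secondary income
Sum of the known components = 2605.75
Net income from abroad = CA - (known components) = 2188.06 - 2605.75 = -417.69

-417.69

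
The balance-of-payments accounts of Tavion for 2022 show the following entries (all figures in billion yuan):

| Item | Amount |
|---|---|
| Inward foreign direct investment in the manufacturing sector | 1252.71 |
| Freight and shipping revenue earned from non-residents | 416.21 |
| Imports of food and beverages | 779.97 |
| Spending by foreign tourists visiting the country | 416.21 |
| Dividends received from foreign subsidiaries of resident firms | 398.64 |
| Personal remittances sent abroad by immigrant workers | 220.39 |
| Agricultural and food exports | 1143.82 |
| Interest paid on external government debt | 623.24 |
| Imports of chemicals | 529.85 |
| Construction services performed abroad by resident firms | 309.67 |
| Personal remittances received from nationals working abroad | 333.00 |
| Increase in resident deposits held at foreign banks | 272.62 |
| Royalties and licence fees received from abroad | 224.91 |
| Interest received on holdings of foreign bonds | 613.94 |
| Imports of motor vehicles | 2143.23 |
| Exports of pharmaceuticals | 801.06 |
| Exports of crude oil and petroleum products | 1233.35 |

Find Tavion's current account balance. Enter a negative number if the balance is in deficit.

1594.13

Goods: -2143.23 + 801.06 - 529.85 - 779.97 + 1233.35 + 1143.82 = -274.82
Services: 416.21 + 224.91 + 416.21 + 309.67 = 1367.00
Primary income: -623.24 + 398.64 + 613.94 = 389.34
Secondary income: 333.00 - 220.39 = 112.61
Current account = (-274.82) + 1367.00 + 389.34 + 112.61 = 1594.13
(Excluded from the current account — financial account: inward foreign direct investment in the manufacturing sector 1252.71, increase in resident deposits held at foreign banks 272.62.)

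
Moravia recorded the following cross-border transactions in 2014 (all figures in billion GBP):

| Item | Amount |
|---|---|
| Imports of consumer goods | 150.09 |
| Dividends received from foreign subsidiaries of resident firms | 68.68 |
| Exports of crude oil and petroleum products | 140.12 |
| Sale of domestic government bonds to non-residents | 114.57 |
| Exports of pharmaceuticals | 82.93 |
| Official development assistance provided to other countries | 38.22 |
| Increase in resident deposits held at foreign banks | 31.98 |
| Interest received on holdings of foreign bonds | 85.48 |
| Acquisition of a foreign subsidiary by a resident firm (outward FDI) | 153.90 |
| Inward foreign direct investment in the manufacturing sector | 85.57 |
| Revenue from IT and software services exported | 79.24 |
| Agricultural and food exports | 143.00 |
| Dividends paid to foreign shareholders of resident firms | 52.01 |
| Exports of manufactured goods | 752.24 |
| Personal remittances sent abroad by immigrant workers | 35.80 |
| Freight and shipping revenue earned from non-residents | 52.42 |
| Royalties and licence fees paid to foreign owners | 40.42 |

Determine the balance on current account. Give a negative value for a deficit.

Goods: 143.00 + 752.24 + 82.93 - 150.09 + 140.12 = 968.20
Services: 52.42 - 40.42 + 79.24 = 91.24
Primary income: 85.48 + 68.68 - 52.01 = 102.15
Secondary income: -35.80 - 38.22 = -74.02
Current account = 968.20 + 91.24 + 102.15 + (-74.02) = 1087.57
(Excluded from the current account — financial account: sale of domestic government bonds to non-residents 114.57, increase in resident deposits held at foreign banks 31.98, acquisition of a foreign subsidiary by a resident firm (outward FDI) 153.90, inward foreign direct investment in the manufacturing sector 85.57.)

1087.57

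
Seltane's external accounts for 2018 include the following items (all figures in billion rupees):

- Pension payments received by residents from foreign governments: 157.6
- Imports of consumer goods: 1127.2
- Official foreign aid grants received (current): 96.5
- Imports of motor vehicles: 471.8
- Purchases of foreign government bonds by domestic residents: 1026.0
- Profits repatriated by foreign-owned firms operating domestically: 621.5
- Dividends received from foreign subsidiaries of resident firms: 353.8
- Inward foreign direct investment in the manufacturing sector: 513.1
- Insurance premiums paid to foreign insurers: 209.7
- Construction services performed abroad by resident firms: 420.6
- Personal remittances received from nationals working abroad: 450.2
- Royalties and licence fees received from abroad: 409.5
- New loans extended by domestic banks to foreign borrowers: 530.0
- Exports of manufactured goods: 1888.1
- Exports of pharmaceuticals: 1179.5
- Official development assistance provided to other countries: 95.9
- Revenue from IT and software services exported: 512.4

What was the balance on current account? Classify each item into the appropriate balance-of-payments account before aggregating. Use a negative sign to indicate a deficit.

Goods: 1179.5 - 1127.2 + 1888.1 - 471.8 = 1468.6
Services: 420.6 - 209.7 + 409.5 + 512.4 = 1132.8
Primary income: 353.8 - 621.5 = -267.7
Secondary income: 450.2 - 95.9 + 157.6 + 96.5 = 608.4
Current account = 1468.6 + 1132.8 + (-267.7) + 608.4 = 2942.1
(Excluded from the current account — financial account: purchases of foreign government bonds by domestic residents 1026.0, inward foreign direct investment in the manufacturing sector 513.1, new loans extended by domestic banks to foreign borrowers 530.0.)

2942.1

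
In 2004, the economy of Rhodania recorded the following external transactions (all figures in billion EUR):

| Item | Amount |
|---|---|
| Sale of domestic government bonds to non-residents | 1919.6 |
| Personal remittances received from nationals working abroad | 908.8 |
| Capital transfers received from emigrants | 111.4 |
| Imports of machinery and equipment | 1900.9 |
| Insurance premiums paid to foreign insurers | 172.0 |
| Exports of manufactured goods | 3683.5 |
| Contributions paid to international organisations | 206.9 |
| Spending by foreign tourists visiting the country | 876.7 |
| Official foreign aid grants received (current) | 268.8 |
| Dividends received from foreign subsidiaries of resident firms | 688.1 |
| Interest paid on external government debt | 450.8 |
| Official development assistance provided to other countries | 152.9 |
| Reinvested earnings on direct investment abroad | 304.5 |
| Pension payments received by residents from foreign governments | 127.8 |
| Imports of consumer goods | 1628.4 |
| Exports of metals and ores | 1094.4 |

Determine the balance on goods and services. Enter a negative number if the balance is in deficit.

1953.3

Goods: 3683.5 - 1628.4 + 1094.4 - 1900.9 = 1248.6
Services: -172.0 + 876.7 = 704.7
Trade balance = 1248.6 + 704.7 = 1953.3
(Excluded from the trade balance — financial account: sale of domestic government bonds to non-residents 1919.6; secondary income: personal remittances received from nationals working abroad 908.8, contributions paid to international organisations 206.9, official foreign aid grants received (current) 268.8, official development assistance provided to other countries 152.9, pension payments received by residents from foreign governments 127.8; capital account: capital transfers received from emigrants 111.4; primary income: dividends received from foreign subsidiaries of resident firms 688.1, interest paid on external government debt 450.8, reinvested earnings on direct investment abroad 304.5.)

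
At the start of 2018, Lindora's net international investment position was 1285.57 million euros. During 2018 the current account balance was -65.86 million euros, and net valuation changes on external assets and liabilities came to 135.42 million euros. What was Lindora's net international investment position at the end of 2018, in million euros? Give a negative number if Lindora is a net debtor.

Change in NIIP = current account + net valuation change = -65.86 + 135.42 = 69.56
End-of-year NIIP = 1285.57 + 69.56 = 1355.13

1355.13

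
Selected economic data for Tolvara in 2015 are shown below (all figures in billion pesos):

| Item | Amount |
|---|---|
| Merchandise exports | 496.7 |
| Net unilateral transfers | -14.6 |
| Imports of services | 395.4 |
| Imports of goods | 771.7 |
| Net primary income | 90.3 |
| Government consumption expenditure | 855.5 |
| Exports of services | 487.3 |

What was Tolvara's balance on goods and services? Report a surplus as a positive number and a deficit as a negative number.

-183.1

Goods balance = 496.7 - 771.7 = -275.0
Services balance = 487.3 - 395.4 = 91.9
Trade balance (goods + services) = -275.0 + 91.9 = -183.1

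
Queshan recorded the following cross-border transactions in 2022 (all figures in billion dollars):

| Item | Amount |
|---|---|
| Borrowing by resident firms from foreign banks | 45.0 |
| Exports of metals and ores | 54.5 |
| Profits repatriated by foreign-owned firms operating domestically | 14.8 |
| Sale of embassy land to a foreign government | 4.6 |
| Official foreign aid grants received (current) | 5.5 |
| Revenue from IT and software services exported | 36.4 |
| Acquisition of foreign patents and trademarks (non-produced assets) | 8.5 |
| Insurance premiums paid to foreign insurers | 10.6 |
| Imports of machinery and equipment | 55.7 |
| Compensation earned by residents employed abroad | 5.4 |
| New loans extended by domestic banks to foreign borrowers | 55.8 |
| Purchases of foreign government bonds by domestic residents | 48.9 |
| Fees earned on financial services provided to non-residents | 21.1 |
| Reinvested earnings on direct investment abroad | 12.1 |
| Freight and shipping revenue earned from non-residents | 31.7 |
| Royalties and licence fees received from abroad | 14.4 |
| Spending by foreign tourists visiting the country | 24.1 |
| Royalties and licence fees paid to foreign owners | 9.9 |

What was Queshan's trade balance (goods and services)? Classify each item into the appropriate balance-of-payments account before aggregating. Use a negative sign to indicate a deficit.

Goods: -55.7 + 54.5 = -1.2
Services: 31.7 - 10.6 + 14.4 - 9.9 + 24.1 + 21.1 + 36.4 = 107.2
Trade balance = -1.2 + 107.2 = 106.0
(Excluded from the trade balance — financial account: borrowing by resident firms from foreign banks 45.0, new loans extended by domestic banks to foreign borrowers 55.8, purchases of foreign government bonds by domestic residents 48.9; primary income: profits repatriated by foreign-owned firms operating domestically 14.8, compensation earned by residents employed abroad 5.4, reinvested earnings on direct investment abroad 12.1; capital account: sale of embassy land to a foreign government 4.6, acquisition of foreign patents and trademarks (non-produced assets) 8.5; secondary income: official foreign aid grants received (current) 5.5.)

106.0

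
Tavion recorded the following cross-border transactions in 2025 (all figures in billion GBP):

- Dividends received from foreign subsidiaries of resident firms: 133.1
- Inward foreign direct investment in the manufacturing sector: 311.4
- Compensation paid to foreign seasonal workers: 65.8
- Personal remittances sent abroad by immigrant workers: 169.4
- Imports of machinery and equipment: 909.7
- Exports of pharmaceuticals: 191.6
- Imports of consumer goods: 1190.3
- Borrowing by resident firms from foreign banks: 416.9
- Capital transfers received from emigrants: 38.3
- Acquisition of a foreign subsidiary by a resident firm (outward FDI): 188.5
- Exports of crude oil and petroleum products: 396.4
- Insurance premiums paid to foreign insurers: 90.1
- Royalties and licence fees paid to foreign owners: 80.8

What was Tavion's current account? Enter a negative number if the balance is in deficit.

-1785.0

Goods: 396.4 - 1190.3 + 191.6 - 909.7 = -1512.0
Services: -90.1 - 80.8 = -170.9
Primary income: 133.1 - 65.8 = 67.3
Secondary income: -169.4
Current account = (-1512.0) + (-170.9) + 67.3 + (-169.4) = -1785.0
(Excluded from the current account — financial account: inward foreign direct investment in the manufacturing sector 311.4, borrowing by resident firms from foreign banks 416.9, acquisition of a foreign subsidiary by a resident firm (outward FDI) 188.5; capital account: capital transfers received from emigrants 38.3.)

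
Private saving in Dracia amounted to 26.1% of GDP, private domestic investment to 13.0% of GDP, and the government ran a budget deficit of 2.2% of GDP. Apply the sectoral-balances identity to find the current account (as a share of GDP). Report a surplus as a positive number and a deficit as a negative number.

10.9

By the sectoral-balances identity, CA = (S_private - I) + (T - G).
Private balance = 26.1 - 13.0 = 13.1
Government balance (T - G) = -2.2
CA = 13.1 + (-2.2) = 10.9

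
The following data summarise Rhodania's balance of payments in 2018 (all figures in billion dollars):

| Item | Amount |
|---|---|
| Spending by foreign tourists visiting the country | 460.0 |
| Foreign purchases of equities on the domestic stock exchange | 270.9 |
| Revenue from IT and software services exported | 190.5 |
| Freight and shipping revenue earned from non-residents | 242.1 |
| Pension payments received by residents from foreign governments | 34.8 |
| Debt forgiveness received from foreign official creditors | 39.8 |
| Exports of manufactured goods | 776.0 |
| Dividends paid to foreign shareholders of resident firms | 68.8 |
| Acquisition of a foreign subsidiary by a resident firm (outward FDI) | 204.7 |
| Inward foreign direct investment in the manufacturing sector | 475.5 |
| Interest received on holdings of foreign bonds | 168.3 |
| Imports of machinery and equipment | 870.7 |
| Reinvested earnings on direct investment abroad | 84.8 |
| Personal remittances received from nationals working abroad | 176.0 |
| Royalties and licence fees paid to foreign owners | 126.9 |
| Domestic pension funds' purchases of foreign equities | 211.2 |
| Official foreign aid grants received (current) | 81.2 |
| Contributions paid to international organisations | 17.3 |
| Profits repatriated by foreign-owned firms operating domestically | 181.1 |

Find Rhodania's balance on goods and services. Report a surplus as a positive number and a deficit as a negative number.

Goods: -870.7 + 776.0 = -94.7
Services: -126.9 + 190.5 + 460.0 + 242.1 = 765.7
Trade balance = -94.7 + 765.7 = 671.0
(Excluded from the trade balance — financial account: foreign purchases of equities on the domestic stock exchange 270.9, acquisition of a foreign subsidiary by a resident firm (outward FDI) 204.7, inward foreign direct investment in the manufacturing sector 475.5, domestic pension funds' purchases of foreign equities 211.2; secondary income: pension payments received by residents from foreign governments 34.8, personal remittances received from nationals working abroad 176.0, official foreign aid grants received (current) 81.2, contributions paid to international organisations 17.3; capital account: debt forgiveness received from foreign official creditors 39.8; primary income: dividends paid to foreign shareholders of resident firms 68.8, interest received on holdings of foreign bonds 168.3, reinvested earnings on direct investment abroad 84.8, profits repatriated by foreign-owned firms operating domestically 181.1.)

671.0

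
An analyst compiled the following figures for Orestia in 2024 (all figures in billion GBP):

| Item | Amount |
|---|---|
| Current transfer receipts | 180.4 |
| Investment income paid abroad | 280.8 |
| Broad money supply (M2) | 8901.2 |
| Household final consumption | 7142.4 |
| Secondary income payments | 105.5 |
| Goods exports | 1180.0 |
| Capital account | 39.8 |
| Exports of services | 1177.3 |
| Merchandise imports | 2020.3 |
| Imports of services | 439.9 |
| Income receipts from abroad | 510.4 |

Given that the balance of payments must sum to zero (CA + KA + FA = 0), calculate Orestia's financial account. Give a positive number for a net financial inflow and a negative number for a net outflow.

Goods balance = 1180.0 - 2020.3 = -840.3
Services balance = 1177.3 - 439.9 = 737.4
Trade balance (goods + services) = -840.3 + 737.4 = -102.9
Net primary income = 510.4 - 280.8 = 229.6
Net secondary income = 180.4 - 105.5 = 74.9
Current account = -102.9 + 229.6 + 74.9 = 201.6
Financial account = -(201.6 + 39.8) = -241.4

-241.4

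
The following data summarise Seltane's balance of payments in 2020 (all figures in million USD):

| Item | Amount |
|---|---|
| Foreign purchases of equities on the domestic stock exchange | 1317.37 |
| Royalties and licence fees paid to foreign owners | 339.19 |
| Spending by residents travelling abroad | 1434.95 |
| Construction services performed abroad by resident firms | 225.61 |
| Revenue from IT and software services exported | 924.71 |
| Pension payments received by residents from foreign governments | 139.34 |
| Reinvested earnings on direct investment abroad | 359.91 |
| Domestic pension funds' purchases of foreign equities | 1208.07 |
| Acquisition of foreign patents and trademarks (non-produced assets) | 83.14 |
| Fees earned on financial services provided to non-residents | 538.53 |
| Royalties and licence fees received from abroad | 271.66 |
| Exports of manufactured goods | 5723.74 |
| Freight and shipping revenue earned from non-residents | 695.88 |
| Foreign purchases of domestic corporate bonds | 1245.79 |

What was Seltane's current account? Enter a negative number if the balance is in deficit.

7105.24

Goods: 5723.74
Services: -1434.95 + 538.53 + 924.71 + 271.66 - 339.19 + 695.88 + 225.61 = 882.25
Primary income: 359.91
Secondary income: 139.34
Current account = 5723.74 + 882.25 + 359.91 + 139.34 = 7105.24
(Excluded from the current account — financial account: foreign purchases of equities on the domestic stock exchange 1317.37, domestic pension funds' purchases of foreign equities 1208.07, foreign purchases of domestic corporate bonds 1245.79; capital account: acquisition of foreign patents and trademarks (non-produced assets) 83.14.)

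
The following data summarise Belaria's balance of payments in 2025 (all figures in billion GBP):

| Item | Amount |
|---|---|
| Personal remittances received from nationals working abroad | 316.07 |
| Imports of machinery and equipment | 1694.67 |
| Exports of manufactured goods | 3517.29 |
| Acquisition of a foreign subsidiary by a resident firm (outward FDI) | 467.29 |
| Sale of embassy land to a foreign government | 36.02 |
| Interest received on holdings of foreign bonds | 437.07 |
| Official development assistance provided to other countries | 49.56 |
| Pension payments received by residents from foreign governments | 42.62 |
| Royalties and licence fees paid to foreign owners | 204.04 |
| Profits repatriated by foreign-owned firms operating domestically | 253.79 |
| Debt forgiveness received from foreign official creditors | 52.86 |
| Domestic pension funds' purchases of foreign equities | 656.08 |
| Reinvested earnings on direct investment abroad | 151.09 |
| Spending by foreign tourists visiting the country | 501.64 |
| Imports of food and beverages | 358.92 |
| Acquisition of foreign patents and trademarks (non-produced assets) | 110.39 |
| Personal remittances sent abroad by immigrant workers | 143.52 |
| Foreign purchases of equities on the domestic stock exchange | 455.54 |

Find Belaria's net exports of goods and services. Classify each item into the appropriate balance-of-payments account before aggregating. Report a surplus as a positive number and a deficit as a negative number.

1761.30

Goods: -1694.67 - 358.92 + 3517.29 = 1463.70
Services: 501.64 - 204.04 = 297.60
Trade balance = 1463.70 + 297.60 = 1761.30
(Excluded from the trade balance — secondary income: personal remittances received from nationals working abroad 316.07, official development assistance provided to other countries 49.56, pension payments received by residents from foreign governments 42.62, personal remittances sent abroad by immigrant workers 143.52; financial account: acquisition of a foreign subsidiary by a resident firm (outward FDI) 467.29, domestic pension funds' purchases of foreign equities 656.08, foreign purchases of equities on the domestic stock exchange 455.54; capital account: sale of embassy land to a foreign government 36.02, debt forgiveness received from foreign official creditors 52.86, acquisition of foreign patents and trademarks (non-produced assets) 110.39; primary income: interest received on holdings of foreign bonds 437.07, profits repatriated by foreign-owned firms operating domestically 253.79, reinvested earnings on direct investment abroad 151.09.)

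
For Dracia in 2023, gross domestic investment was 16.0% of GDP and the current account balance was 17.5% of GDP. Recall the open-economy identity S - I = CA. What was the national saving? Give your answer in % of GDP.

S = I + CA = 16.0 + 17.5 = 33.5

33.5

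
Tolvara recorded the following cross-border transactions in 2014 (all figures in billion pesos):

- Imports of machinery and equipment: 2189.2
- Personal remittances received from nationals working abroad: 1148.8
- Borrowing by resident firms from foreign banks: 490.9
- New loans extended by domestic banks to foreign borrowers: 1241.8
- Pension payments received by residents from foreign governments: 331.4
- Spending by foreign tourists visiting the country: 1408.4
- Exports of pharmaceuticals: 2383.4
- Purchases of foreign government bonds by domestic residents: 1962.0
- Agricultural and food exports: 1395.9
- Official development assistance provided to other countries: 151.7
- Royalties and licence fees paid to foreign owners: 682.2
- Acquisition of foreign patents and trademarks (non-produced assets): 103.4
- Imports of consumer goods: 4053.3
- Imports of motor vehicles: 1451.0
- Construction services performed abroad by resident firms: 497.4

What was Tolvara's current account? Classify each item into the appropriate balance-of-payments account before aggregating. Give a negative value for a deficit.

-1362.1

Goods: -1451.0 + 2383.4 - 4053.3 + 1395.9 - 2189.2 = -3914.2
Services: 497.4 + 1408.4 - 682.2 = 1223.6
Secondary income: 331.4 + 1148.8 - 151.7 = 1328.5
Current account = (-3914.2) + 1223.6 + 1328.5 = -1362.1
(Excluded from the current account — financial account: borrowing by resident firms from foreign banks 490.9, new loans extended by domestic banks to foreign borrowers 1241.8, purchases of foreign government bonds by domestic residents 1962.0; capital account: acquisition of foreign patents and trademarks (non-produced assets) 103.4.)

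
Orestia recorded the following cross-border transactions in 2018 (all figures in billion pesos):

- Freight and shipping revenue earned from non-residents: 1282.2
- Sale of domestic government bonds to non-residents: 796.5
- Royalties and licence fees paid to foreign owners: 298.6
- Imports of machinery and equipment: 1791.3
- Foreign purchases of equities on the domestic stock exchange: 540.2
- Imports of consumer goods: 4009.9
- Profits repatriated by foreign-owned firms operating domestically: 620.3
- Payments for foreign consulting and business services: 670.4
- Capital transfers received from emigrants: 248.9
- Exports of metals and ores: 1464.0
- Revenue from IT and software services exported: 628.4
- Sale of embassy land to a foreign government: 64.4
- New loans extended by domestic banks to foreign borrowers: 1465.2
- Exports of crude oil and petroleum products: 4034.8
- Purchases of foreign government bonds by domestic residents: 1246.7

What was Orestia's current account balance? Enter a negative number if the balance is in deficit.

18.9

Goods: -4009.9 - 1791.3 + 4034.8 + 1464.0 = -302.4
Services: 1282.2 - 298.6 + 628.4 - 670.4 = 941.6
Primary income: -620.3
Current account = (-302.4) + 941.6 + (-620.3) = 18.9
(Excluded from the current account — financial account: sale of domestic government bonds to non-residents 796.5, foreign purchases of equities on the domestic stock exchange 540.2, new loans extended by domestic banks to foreign borrowers 1465.2, purchases of foreign government bonds by domestic residents 1246.7; capital account: capital transfers received from emigrants 248.9, sale of embassy land to a foreign government 64.4.)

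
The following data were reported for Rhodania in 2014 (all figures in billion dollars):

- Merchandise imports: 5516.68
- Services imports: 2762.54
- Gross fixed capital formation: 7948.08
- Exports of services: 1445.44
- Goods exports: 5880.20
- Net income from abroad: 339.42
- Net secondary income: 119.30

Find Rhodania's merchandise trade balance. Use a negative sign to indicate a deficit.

Goods balance = 5880.20 - 5516.68 = 363.52

363.52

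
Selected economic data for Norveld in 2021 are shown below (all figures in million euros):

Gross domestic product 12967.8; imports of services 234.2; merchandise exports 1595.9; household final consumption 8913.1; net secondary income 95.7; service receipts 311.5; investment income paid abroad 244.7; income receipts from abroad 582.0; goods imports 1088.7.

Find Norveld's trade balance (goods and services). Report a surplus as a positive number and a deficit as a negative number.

584.5

Goods balance = 1595.9 - 1088.7 = 507.2
Services balance = 311.5 - 234.2 = 77.3
Trade balance (goods + services) = 507.2 + 77.3 = 584.5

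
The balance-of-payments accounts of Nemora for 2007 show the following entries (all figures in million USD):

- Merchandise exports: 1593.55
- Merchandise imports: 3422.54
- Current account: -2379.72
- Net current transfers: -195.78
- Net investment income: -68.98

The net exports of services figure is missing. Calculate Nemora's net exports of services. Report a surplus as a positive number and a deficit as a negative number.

Current account = goods balance + services balance + net primary income + net secondary income
Sum of the known components = -2093.75
Net exports of services = CA - (known components) = -2379.72 - (-2093.75) = -285.97

-285.97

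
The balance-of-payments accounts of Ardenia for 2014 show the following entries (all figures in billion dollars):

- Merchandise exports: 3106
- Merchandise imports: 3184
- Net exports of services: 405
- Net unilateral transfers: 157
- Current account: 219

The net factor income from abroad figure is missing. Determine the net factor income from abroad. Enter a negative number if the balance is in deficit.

Current account = goods balance + services balance + net primary income + net secondary income
Sum of the known components = 484
Net factor income from abroad = CA - (known components) = 219 - 484 = -265

-265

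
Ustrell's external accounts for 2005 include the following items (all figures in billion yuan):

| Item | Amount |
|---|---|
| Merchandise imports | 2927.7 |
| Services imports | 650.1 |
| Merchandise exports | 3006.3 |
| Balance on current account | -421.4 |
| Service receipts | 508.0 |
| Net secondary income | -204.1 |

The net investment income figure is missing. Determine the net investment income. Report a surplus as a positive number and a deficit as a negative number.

-153.8

Current account = goods balance + services balance + net primary income + net secondary income
Sum of the known components = -267.6
Net investment income = CA - (known components) = -421.4 - (-267.6) = -153.8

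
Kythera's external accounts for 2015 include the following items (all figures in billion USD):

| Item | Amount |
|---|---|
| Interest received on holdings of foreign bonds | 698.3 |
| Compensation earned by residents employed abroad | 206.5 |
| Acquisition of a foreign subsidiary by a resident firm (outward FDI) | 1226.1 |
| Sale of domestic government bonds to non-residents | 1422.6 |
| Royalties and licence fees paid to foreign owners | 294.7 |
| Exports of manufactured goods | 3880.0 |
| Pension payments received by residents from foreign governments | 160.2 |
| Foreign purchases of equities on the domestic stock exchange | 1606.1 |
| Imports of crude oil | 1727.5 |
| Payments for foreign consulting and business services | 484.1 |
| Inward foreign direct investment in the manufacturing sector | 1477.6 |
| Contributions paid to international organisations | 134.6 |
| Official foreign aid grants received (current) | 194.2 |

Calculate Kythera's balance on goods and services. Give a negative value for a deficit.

1373.7

Goods: 3880.0 - 1727.5 = 2152.5
Services: -294.7 - 484.1 = -778.8
Trade balance = 2152.5 + (-778.8) = 1373.7
(Excluded from the trade balance — primary income: interest received on holdings of foreign bonds 698.3, compensation earned by residents employed abroad 206.5; financial account: acquisition of a foreign subsidiary by a resident firm (outward FDI) 1226.1, sale of domestic government bonds to non-residents 1422.6, foreign purchases of equities on the domestic stock exchange 1606.1, inward foreign direct investment in the manufacturing sector 1477.6; secondary income: pension payments received by residents from foreign governments 160.2, contributions paid to international organisations 134.6, official foreign aid grants received (current) 194.2.)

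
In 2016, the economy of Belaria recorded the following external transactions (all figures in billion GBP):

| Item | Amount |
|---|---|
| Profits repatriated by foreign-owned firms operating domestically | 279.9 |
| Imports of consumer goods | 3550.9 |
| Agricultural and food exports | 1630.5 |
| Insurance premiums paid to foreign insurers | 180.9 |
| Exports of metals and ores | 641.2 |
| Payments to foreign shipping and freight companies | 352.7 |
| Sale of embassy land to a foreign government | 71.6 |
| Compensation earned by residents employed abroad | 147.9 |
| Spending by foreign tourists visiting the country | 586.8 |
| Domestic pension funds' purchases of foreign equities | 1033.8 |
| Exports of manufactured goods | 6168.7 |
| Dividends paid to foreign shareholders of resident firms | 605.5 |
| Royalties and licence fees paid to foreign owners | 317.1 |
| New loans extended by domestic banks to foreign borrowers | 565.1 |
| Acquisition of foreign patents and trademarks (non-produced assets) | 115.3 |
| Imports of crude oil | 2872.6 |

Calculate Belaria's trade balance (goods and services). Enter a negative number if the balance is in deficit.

Goods: 6168.7 - 2872.6 - 3550.9 + 641.2 + 1630.5 = 2016.9
Services: -317.1 - 352.7 - 180.9 + 586.8 = -263.9
Trade balance = 2016.9 + (-263.9) = 1753.0
(Excluded from the trade balance — primary income: profits repatriated by foreign-owned firms operating domestically 279.9, compensation earned by residents employed abroad 147.9, dividends paid to foreign shareholders of resident firms 605.5; capital account: sale of embassy land to a foreign government 71.6, acquisition of foreign patents and trademarks (non-produced assets) 115.3; financial account: domestic pension funds' purchases of foreign equities 1033.8, new loans extended by domestic banks to foreign borrowers 565.1.)

1753.0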